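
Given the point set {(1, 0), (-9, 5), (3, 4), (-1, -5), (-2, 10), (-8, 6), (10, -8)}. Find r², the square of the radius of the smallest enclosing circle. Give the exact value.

The minimum enclosing circle is determined by three boundary points: (-9, 5), (-2, 10), (10, -8).
Their circumcentre is (22/31, -37/31) with r² = 127465/961.
The farthest remaining point (-8, 6) is at distance² 122629/961 ≤ 127465/961.

127465/961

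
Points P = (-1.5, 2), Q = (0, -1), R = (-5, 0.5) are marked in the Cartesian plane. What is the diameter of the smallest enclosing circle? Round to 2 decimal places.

5.22

Side lengths²: PQ² = 11.25, PR² = 14.5, QR² = 27.25.
Since QR² = 27.25 ≥ 14.5 + 11.25 = 25.75, the angle opposite QR is not acute, so the smallest enclosing circle has QR as diameter.
Centre = midpoint of QR = (-2.5, -0.25), r² = 27.25/4 = 6.8125.
Diameter = 2r = 2√(6.8125) ≈ 5.22.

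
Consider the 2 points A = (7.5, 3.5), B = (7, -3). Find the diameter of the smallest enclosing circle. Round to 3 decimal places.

The smallest circle enclosing two points has them as diameter endpoints.
Centre = midpoint = (7.25, 0.25); r² = |AB|²/4 = 42.5/4 = 10.625.
Diameter = 2r = 2√(10.625) ≈ 6.519.

6.519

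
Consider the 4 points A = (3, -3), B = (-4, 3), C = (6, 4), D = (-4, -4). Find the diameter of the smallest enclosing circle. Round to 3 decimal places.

12.806

The minimum enclosing circle of a finite set is fixed by two of the points (as a diameter) or three (as a circumcircle).
The farthest pair is C–D with squared distance 164. The circle on this segment as diameter has centre (1, 0) and r² = 164/4 = 41.
Check A: distance² to centre = 13 ≤ 41, so it lies inside.
All remaining points lie in this disk, and no smaller disk contains both endpoints, so this is the minimum enclosing circle.
Diameter = 2r = 2√41 ≈ 12.806.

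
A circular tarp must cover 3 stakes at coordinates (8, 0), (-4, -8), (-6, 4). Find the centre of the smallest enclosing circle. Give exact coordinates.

(0.1, -1.15)

Call the three points A, B, C in the order given.
Side lengths²: AB² = 208, AC² = 212, BC² = 148.
Since AC² = 212 < 208 + 148 = 356, the triangle is acute, so the smallest enclosing circle is the circumcircle.
Circumcentre = (0.1, -1.15), r² = 63.7325.
Centre = (0.1, -1.15).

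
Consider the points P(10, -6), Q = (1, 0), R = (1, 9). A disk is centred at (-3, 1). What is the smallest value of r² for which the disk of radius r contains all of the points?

The required radius is the distance from (-3, 1) to the farthest point.
Squared distances: 218, 17, 80.
Maximum is 218, attained at P.

218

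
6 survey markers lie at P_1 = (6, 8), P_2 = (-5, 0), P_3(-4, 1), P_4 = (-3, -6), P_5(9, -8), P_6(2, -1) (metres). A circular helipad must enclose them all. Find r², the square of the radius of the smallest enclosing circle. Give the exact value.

The minimum enclosing circle is determined by three boundary points: P_1, P_2, P_5.
Their circumcentre is (3.9, -0.675) with r² = 79.665625.
The farthest remaining point P_4 is at distance² 75.965625 ≤ 79.665625.

79.665625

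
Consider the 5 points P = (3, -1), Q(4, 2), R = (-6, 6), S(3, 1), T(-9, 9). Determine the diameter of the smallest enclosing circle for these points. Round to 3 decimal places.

15.620

The minimum enclosing circle of a finite set is fixed by two of the points (as a diameter) or three (as a circumcircle).
The farthest pair is P–T with squared distance 244. The circle on this segment as diameter has centre (-3, 4) and r² = 244/4 = 61.
Check Q: distance² to centre = 53 ≤ 61, so it lies inside.
All remaining points lie in this disk, and no smaller disk contains both endpoints, so this is the minimum enclosing circle.
Diameter = 2r = 2√61 ≈ 15.620.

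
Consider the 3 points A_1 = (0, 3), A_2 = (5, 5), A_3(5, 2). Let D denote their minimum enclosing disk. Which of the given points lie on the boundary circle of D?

A_1, A_2, A_3

Side lengths²: A_1A_2² = 29, A_1A_3² = 26, A_2A_3² = 9.
Since A_1A_2² = 29 < 26 + 9 = 35, the triangle is acute, so the smallest enclosing circle is the circumcircle.
Circumcentre = (2.7, 3.5), r² = 7.54.
The points at distance exactly r from the centre are A_1, A_2, A_3 — 3 points.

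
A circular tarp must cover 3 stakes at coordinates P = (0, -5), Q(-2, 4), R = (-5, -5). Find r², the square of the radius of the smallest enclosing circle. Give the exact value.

425/18

Side lengths²: PQ² = 85, PR² = 25, QR² = 90.
Since QR² = 90 < 85 + 25 = 110, the triangle is acute, so the smallest enclosing circle is the circumcircle.
Circumcentre = (-2.5, -5/6), r² = 425/18.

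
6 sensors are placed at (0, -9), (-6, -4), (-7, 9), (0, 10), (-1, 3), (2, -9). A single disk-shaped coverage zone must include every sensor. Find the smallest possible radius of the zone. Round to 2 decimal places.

10.07

A smallest enclosing disk is always determined by at most three of the input points on its boundary.
The minimum enclosing circle is determined by three boundary points: (-7, 9), (0, 10), (2, -9).
Their circumcentre is (-13/6, 1/6) with r² = 1825/18.
The farthest remaining point (0, -9) is at distance² 1597/18 ≤ 1825/18.
r = √(1825/18) ≈ 10.07.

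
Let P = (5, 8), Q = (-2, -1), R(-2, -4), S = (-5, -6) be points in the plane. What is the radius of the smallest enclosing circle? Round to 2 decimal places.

8.60

A smallest enclosing disk is always determined by at most three of the input points on its boundary.
The farthest pair is P–S with squared distance 296. The circle on this segment as diameter has centre (0, 1) and r² = 296/4 = 74.
Check Q: distance² to centre = 8 ≤ 74, so it lies inside.
All remaining points lie in this disk, and no smaller disk contains both endpoints, so this is the minimum enclosing circle.
r = √74 ≈ 8.60.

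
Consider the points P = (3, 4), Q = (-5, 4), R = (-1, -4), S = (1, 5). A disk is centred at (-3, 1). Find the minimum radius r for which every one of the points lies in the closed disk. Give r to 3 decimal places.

6.708

The required radius is the distance from (-3, 1) to the farthest point.
Squared distances: 45, 13, 29, 32.
Maximum is 45, attained at P.
r = √45 ≈ 6.708.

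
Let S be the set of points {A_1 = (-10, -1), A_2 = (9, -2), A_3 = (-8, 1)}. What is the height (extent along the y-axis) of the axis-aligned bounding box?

3

max y = 1, min y = -2, so height = 3.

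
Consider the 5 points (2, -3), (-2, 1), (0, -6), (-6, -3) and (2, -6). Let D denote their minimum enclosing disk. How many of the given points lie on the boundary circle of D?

A smallest enclosing disk is always determined by at most three of the input points on its boundary.
The minimum enclosing circle is determined by three boundary points: (-2, 1), (-6, -3), (2, -6).
Their circumcentre is (-35/22, -75/22) with r² = 4745/242.
The farthest remaining point (2, -3) is at distance² 3161/242 ≤ 4745/242.
The points at distance exactly r from the centre are (-2, 1), (-6, -3), (2, -6) — 3 points.

3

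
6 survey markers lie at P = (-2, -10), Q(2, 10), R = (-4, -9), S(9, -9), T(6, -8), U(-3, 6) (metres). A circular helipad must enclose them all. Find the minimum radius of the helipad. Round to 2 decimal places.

10.62

The minimum enclosing circle is determined by three boundary points: Q, R, S.
Their circumcentre is (2.5, -23/38) with r² = 81385/722.
The farthest remaining point P is at distance² 78345/722 ≤ 81385/722.
r = √(81385/722) ≈ 10.62.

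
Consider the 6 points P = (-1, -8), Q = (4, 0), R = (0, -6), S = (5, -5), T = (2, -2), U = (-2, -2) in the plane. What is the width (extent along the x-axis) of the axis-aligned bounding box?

7

max x = 5, min x = -2, so width = 7.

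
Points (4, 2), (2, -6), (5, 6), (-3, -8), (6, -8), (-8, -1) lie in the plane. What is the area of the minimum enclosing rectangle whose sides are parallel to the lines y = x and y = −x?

In coordinates u = x + y, v = x − y the rectangle is axis-aligned; the map (x,y)→(u,v) scales areas by 2.
u-values: 6, -4, 11, -11, -2, -9; range = 11 − (-11) = 22.
v-values: 2, 8, -1, 5, 14, -7; range = 14 − (-7) = 21.
Area = (22 × 21) / 2 = 231.

231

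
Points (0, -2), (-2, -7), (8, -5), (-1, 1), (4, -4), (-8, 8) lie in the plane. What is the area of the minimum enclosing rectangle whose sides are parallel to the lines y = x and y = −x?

174

In coordinates u = x + y, v = x − y the rectangle is axis-aligned; the map (x,y)→(u,v) scales areas by 2.
u-values: -2, -9, 3, 0, 0, 0; range = 3 − (-9) = 12.
v-values: 2, 5, 13, -2, 8, -16; range = 13 − (-16) = 29.
Area = (12 × 29) / 2 = 174.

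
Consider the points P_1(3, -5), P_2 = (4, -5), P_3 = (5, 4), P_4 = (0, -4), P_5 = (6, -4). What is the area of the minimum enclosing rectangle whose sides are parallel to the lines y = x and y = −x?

In coordinates u = x + y, v = x − y the rectangle is axis-aligned; the map (x,y)→(u,v) scales areas by 2.
u-values: -2, -1, 9, -4, 2; range = 9 − (-4) = 13.
v-values: 8, 9, 1, 4, 10; range = 10 − 1 = 9.
Area = (13 × 9) / 2 = 58.5.

58.5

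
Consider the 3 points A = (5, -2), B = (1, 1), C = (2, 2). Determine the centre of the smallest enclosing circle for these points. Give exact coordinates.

(45/14, -3/14)

Side lengths²: AB² = 25, AC² = 25, BC² = 2.
Since AC² = 25 < 25 + 2 = 27, the triangle is acute, so the smallest enclosing circle is the circumcircle.
Circumcentre = (45/14, -3/14), r² = 625/98.
Centre = (45/14, -3/14).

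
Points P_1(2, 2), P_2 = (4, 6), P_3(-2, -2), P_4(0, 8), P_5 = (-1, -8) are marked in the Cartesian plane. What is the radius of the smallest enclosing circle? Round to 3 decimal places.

8.016

A smallest enclosing disk is always determined by at most three of the input points on its boundary.
The farthest pair is P_4–P_5 with squared distance 257. The circle on this segment as diameter has centre (-0.5, 0) and r² = 257/4 = 64.25.
Check P_1: distance² to centre = 10.25 ≤ 64.25, so it lies inside.
All remaining points lie in this disk, and no smaller disk contains both endpoints, so this is the minimum enclosing circle.
r = √(64.25) ≈ 8.016.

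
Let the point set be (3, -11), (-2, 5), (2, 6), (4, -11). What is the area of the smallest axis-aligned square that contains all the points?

289

The bounding box has width 6 and height 17.
An axis-aligned square enclosing the set must have side ≥ max(width, height).
So the minimum side is max(6, 17) = 17.
Area = 17² = 289.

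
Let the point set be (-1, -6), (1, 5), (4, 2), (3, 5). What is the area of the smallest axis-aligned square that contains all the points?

The bounding box has width 5 and height 11.
An axis-aligned square enclosing the set must have side ≥ max(width, height).
So the minimum side is max(5, 11) = 11.
Area = 11² = 121.

121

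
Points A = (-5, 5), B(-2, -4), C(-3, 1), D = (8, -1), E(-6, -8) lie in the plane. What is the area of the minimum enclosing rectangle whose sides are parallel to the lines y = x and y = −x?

199.5

In coordinates u = x + y, v = x − y the rectangle is axis-aligned; the map (x,y)→(u,v) scales areas by 2.
u-values: 0, -6, -2, 7, -14; range = 7 − (-14) = 21.
v-values: -10, 2, -4, 9, 2; range = 9 − (-10) = 19.
Area = (21 × 19) / 2 = 199.5.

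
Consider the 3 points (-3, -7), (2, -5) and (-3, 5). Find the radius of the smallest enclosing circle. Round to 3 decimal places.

Call the three points A, B, C in the order given.
Side lengths²: AB² = 29, AC² = 144, BC² = 125.
Since AC² = 144 < 125 + 29 = 154, the triangle is acute, so the smallest enclosing circle is the circumcircle.
Circumcentre = (-2.5, -1), r² = 36.25.
r = √(36.25) ≈ 6.021.

6.021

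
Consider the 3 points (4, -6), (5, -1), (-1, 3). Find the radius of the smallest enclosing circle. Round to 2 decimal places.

5.15

Call the three points A, B, C in the order given.
Side lengths²: AB² = 26, AC² = 106, BC² = 52.
Since AC² = 106 ≥ 52 + 26 = 78, the angle opposite AC is not acute, so the smallest enclosing circle has AC as diameter.
Centre = midpoint of AC = (1.5, -1.5), r² = 106/4 = 26.5.
r = √(26.5) ≈ 5.15.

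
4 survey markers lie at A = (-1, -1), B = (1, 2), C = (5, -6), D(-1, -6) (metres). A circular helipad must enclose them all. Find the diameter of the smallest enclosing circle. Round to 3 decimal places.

9.220

By Welzl's lemma the MEC is supported by two points (diametrically opposite) or three points (on a circumcircle).
The minimum enclosing circle is determined by three boundary points: B, C, D.
Their circumcentre is (2, -2.5) with r² = 21.25.
The farthest remaining point A is at distance² 11.25 ≤ 21.25.
Diameter = 2r = 2√(21.25) ≈ 9.220.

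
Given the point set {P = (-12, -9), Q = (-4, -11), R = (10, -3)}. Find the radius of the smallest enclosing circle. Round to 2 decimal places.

Side lengths²: PQ² = 68, PR² = 520, QR² = 260.
Since PR² = 520 ≥ 260 + 68 = 328, the angle opposite PR is not acute, so the smallest enclosing circle has PR as diameter.
Centre = midpoint of PR = (-1, -6), r² = 520/4 = 130.
r = √130 ≈ 11.40.

11.40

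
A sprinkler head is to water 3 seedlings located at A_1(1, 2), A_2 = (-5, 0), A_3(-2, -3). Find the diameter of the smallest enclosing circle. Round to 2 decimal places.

Side lengths²: A_1A_2² = 40, A_1A_3² = 34, A_2A_3² = 18.
Since A_1A_2² = 40 < 34 + 18 = 52, the triangle is acute, so the smallest enclosing circle is the circumcircle.
Circumcentre = (-1.75, 0.25), r² = 10.625.
Diameter = 2r = 2√(10.625) ≈ 6.52.

6.52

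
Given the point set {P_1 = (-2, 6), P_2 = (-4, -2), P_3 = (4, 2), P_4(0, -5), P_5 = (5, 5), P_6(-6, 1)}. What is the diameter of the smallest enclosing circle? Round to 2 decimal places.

The minimum enclosing circle is determined by three boundary points: P_4, P_5, P_6.
Their circumcentre is (1/6, 7/6) with r² = 685/18.
The farthest remaining point P_1 is at distance² 505/18 ≤ 685/18.
Diameter = 2r = 2√(685/18) ≈ 12.34.

12.34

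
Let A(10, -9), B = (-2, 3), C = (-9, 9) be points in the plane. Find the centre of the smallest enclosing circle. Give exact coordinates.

Side lengths²: AB² = 288, AC² = 685, BC² = 85.
Since AC² = 685 ≥ 288 + 85 = 373, the angle opposite AC is not acute, so the smallest enclosing circle has AC as diameter.
Centre = midpoint of AC = (0.5, 0), r² = 685/4 = 171.25.
Centre = (0.5, 0).

(0.5, 0)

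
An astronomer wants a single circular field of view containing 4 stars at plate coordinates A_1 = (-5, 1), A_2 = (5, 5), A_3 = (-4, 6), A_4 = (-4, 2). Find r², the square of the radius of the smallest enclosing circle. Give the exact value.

The minimum enclosing circle of a finite set is fixed by two of the points (as a diameter) or three (as a circumcircle).
The farthest pair is A_1–A_2 with squared distance 116. The circle on this segment as diameter has centre (0, 3) and r² = 116/4 = 29.
Check A_3: distance² to centre = 25 ≤ 29, so it lies inside.
All remaining points lie in this disk, and no smaller disk contains both endpoints, so this is the minimum enclosing circle.

29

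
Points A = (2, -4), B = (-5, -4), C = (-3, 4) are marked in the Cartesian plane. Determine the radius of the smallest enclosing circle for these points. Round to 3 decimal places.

4.862

Side lengths²: AB² = 49, AC² = 89, BC² = 68.
Since AC² = 89 < 68 + 49 = 117, the triangle is acute, so the smallest enclosing circle is the circumcircle.
Circumcentre = (-1.5, -0.625), r² = 23.640625.
r = √(23.640625) ≈ 4.862.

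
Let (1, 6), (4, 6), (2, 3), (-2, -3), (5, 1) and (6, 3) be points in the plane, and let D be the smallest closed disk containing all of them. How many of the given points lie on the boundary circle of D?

2

By Welzl's lemma the MEC is supported by two points (diametrically opposite) or three points (on a circumcircle).
The farthest pair is (4, 6)–(-2, -3) with squared distance 117. The circle on this segment as diameter has centre (1, 1.5) and r² = 117/4 = 29.25.
Check (1, 6): distance² to centre = 20.25 ≤ 29.25, so it lies inside.
All remaining points lie in this disk, and no smaller disk contains both endpoints, so this is the minimum enclosing circle.
The points at distance exactly r from the centre are (4, 6), (-2, -3) — 2 points.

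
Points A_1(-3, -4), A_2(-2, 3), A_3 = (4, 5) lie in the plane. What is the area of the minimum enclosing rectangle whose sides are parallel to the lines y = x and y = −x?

48

In coordinates u = x + y, v = x − y the rectangle is axis-aligned; the map (x,y)→(u,v) scales areas by 2.
u-values: -7, 1, 9; range = 9 − (-7) = 16.
v-values: 1, -5, -1; range = 1 − (-5) = 6.
Area = (16 × 6) / 2 = 48.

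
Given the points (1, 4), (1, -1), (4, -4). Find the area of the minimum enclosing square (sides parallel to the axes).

64

The bounding box has width 3 and height 8.
An axis-aligned square enclosing the set must have side ≥ max(width, height).
So the minimum side is max(3, 8) = 8.
Area = 8² = 64.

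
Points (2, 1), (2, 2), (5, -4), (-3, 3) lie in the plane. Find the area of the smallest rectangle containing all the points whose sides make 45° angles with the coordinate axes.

30

In coordinates u = x + y, v = x − y the rectangle is axis-aligned; the map (x,y)→(u,v) scales areas by 2.
u-values: 3, 4, 1, 0; range = 4 − 0 = 4.
v-values: 1, 0, 9, -6; range = 9 − (-6) = 15.
Area = (4 × 15) / 2 = 30.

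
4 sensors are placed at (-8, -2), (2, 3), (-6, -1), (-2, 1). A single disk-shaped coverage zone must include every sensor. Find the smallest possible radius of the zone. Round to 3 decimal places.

5.590

By Welzl's lemma the MEC is supported by two points (diametrically opposite) or three points (on a circumcircle).
The farthest pair is (-8, -2)–(2, 3) with squared distance 125. The circle on this segment as diameter has centre (-3, 0.5) and r² = 125/4 = 31.25.
Check (-6, -1): distance² to centre = 11.25 ≤ 31.25, so it lies inside.
All remaining points lie in this disk, and no smaller disk contains both endpoints, so this is the minimum enclosing circle.
r = √(31.25) ≈ 5.590.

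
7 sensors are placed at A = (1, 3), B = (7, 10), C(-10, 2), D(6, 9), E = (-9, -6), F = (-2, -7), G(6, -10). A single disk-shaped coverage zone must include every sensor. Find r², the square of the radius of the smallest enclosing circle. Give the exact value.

96641/722

The minimum enclosing circle is determined by three boundary points: B, E, G.
Their circumcentre is (27/38, 11/38) with r² = 96641/722.
The farthest remaining point C is at distance² 84937/722 ≤ 96641/722.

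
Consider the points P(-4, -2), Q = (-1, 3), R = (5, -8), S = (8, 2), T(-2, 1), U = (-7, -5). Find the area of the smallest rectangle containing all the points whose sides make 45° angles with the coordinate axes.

In coordinates u = x + y, v = x − y the rectangle is axis-aligned; the map (x,y)→(u,v) scales areas by 2.
u-values: -6, 2, -3, 10, -1, -12; range = 10 − (-12) = 22.
v-values: -2, -4, 13, 6, -3, -2; range = 13 − (-4) = 17.
Area = (22 × 17) / 2 = 187.

187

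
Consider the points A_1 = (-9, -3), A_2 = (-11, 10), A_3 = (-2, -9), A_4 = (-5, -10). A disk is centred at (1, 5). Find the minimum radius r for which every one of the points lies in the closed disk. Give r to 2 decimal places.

The required radius is the distance from (1, 5) to the farthest point.
Squared distances: 164, 169, 205, 261.
Maximum is 261, attained at A_4.
r = √261 ≈ 16.16.

16.16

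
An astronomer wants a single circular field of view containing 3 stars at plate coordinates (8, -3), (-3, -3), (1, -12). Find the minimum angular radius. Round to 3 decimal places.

6.239

Call the three points A, B, C in the order given.
Side lengths²: AB² = 121, AC² = 130, BC² = 97.
Since AC² = 130 < 121 + 97 = 218, the triangle is acute, so the smallest enclosing circle is the circumcircle.
Circumcentre = (2.5, -107/18), r² = 6305/162.
r = √(6305/162) ≈ 6.239.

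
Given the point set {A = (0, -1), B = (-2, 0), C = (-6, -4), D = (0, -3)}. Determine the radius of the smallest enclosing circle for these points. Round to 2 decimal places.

The farthest pair is A–C with squared distance 45. The circle on this segment as diameter has centre (-3, -2.5) and r² = 45/4 = 11.25.
Check B: distance² to centre = 7.25 ≤ 11.25, so it lies inside.
All remaining points lie in this disk, and no smaller disk contains both endpoints, so this is the minimum enclosing circle.
r = √(11.25) ≈ 3.35.

3.35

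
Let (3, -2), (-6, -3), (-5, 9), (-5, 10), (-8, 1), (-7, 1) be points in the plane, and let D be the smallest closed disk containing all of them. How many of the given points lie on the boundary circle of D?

3

By Welzl's lemma the MEC is supported by two points (diametrically opposite) or three points (on a circumcircle).
The minimum enclosing circle is determined by three boundary points: (3, -2), (-6, -3), (-5, 10).
Their circumcentre is (-62/29, 94/29) with r² = 45305/841.
The farthest remaining point (-5, 9) is at distance² 34778/841 ≤ 45305/841.
The points at distance exactly r from the centre are (3, -2), (-6, -3), (-5, 10) — 3 points.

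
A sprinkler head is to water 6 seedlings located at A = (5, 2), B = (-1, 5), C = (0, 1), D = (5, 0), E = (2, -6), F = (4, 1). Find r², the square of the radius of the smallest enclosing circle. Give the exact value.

The minimum enclosing circle of a finite set is fixed by two of the points (as a diameter) or three (as a circumcircle).
The farthest pair is B–E with squared distance 130. The circle on this segment as diameter has centre (0.5, -0.5) and r² = 130/4 = 32.5.
Check A: distance² to centre = 26.5 ≤ 32.5, so it lies inside.
All remaining points lie in this disk, and no smaller disk contains both endpoints, so this is the minimum enclosing circle.

32.5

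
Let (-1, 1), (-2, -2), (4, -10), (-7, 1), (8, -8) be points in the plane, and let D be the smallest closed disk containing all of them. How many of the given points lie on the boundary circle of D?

The minimum enclosing circle of a finite set is fixed by two of the points (as a diameter) or three (as a circumcircle).
The farthest pair is (-7, 1)–(8, -8) with squared distance 306. The circle on this segment as diameter has centre (0.5, -3.5) and r² = 306/4 = 76.5.
Check (-1, 1): distance² to centre = 22.5 ≤ 76.5, so it lies inside.
All remaining points lie in this disk, and no smaller disk contains both endpoints, so this is the minimum enclosing circle.
The points at distance exactly r from the centre are (-7, 1), (8, -8) — 2 points.

2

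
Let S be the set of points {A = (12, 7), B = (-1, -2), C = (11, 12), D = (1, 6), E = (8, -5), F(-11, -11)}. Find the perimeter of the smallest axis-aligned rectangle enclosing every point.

92

Width = max x − min x = 12 − (-11) = 23.
Height = max y − min y = 12 − (-11) = 23.
Perimeter = 2(23 + 23) = 92.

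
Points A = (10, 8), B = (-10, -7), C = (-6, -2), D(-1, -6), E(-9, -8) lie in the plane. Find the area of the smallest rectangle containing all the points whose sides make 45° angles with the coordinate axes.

In coordinates u = x + y, v = x − y the rectangle is axis-aligned; the map (x,y)→(u,v) scales areas by 2.
u-values: 18, -17, -8, -7, -17; range = 18 − (-17) = 35.
v-values: 2, -3, -4, 5, -1; range = 5 − (-4) = 9.
Area = (35 × 9) / 2 = 157.5.

157.5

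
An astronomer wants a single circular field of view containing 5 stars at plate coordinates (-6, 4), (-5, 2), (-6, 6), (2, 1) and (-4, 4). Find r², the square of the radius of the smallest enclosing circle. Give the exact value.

22.25

The minimum enclosing circle of a finite set is fixed by two of the points (as a diameter) or three (as a circumcircle).
The farthest pair is (-6, 6)–(2, 1) with squared distance 89. The circle on this segment as diameter has centre (-2, 3.5) and r² = 89/4 = 22.25.
Check (-6, 4): distance² to centre = 16.25 ≤ 22.25, so it lies inside.
All remaining points lie in this disk, and no smaller disk contains both endpoints, so this is the minimum enclosing circle.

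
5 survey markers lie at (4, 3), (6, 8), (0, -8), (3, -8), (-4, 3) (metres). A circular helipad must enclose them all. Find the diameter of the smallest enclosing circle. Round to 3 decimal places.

17.088

The farthest pair is (6, 8)–(0, -8) with squared distance 292. The circle on this segment as diameter has centre (3, 0) and r² = 292/4 = 73.
Check (4, 3): distance² to centre = 10 ≤ 73, so it lies inside.
All remaining points lie in this disk, and no smaller disk contains both endpoints, so this is the minimum enclosing circle.
Diameter = 2r = 2√73 ≈ 17.088.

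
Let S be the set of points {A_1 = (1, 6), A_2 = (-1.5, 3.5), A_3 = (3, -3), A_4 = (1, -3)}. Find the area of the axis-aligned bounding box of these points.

40.5

x ranges over [-1.5, 3], width 4.5.
y ranges over [-3, 6], height 9.
Area = 4.5 × 9 = 40.5.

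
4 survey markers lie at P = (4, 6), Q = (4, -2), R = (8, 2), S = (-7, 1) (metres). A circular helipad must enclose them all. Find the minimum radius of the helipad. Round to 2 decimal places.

7.52

The minimum enclosing circle of a finite set is fixed by two of the points (as a diameter) or three (as a circumcircle).
The farthest pair is R–S with squared distance 226. The circle on this segment as diameter has centre (0.5, 1.5) and r² = 226/4 = 56.5.
Check P: distance² to centre = 32.5 ≤ 56.5, so it lies inside.
All remaining points lie in this disk, and no smaller disk contains both endpoints, so this is the minimum enclosing circle.
r = √(56.5) ≈ 7.52.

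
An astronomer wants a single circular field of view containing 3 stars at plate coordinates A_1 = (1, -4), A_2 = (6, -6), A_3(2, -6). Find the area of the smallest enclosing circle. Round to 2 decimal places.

Side lengths²: A_1A_2² = 29, A_1A_3² = 5, A_2A_3² = 16.
Since A_1A_2² = 29 ≥ 16 + 5 = 21, the angle opposite A_1A_2 is not acute, so the smallest enclosing circle has A_1A_2 as diameter.
Centre = midpoint of A_1A_2 = (3.5, -5), r² = 29/4 = 7.25.
Area = π·r² = π·7.25 ≈ 22.78.

22.78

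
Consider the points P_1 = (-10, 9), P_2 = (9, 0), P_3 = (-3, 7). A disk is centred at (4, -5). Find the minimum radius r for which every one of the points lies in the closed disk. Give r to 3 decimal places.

The required radius is the distance from (4, -5) to the farthest point.
Squared distances: 392, 50, 193.
Maximum is 392, attained at P_1.
r = √392 ≈ 19.799.

19.799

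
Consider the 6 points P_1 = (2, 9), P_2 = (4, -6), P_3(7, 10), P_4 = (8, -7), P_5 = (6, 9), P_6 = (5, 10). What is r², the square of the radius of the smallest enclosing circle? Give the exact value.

54385/729

A smallest enclosing disk is always determined by at most three of the input points on its boundary.
The minimum enclosing circle is determined by three boundary points: P_1, P_4, P_6.
Their circumcentre is (167/27, 13/9) with r² = 54385/729.
The farthest remaining point P_3 is at distance² 53845/729 ≤ 54385/729.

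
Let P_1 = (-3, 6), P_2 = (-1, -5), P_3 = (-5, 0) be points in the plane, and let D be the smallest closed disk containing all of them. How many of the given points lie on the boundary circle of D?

Side lengths²: P_1P_2² = 125, P_1P_3² = 40, P_2P_3² = 41.
Since P_1P_2² = 125 ≥ 41 + 40 = 81, the angle opposite P_1P_2 is not acute, so the smallest enclosing circle has P_1P_2 as diameter.
Centre = midpoint of P_1P_2 = (-2, 0.5), r² = 125/4 = 31.25.
The points at distance exactly r from the centre are P_1, P_2 — 2 points.

2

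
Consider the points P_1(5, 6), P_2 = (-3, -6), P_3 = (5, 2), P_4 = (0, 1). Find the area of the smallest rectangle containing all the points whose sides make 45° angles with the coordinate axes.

40

In coordinates u = x + y, v = x − y the rectangle is axis-aligned; the map (x,y)→(u,v) scales areas by 2.
u-values: 11, -9, 7, 1; range = 11 − (-9) = 20.
v-values: -1, 3, 3, -1; range = 3 − (-1) = 4.
Area = (20 × 4) / 2 = 40.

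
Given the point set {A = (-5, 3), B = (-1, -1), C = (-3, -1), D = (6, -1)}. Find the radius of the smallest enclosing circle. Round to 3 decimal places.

5.852

A smallest enclosing disk is always determined by at most three of the input points on its boundary.
The farthest pair is A–D with squared distance 137. The circle on this segment as diameter has centre (0.5, 1) and r² = 137/4 = 34.25.
Check B: distance² to centre = 6.25 ≤ 34.25, so it lies inside.
All remaining points lie in this disk, and no smaller disk contains both endpoints, so this is the minimum enclosing circle.
r = √(34.25) ≈ 5.852.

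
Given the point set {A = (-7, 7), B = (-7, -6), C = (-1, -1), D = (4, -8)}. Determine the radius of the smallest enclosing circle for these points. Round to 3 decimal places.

The farthest pair is A–D with squared distance 346. The circle on this segment as diameter has centre (-1.5, -0.5) and r² = 346/4 = 86.5.
Check B: distance² to centre = 60.5 ≤ 86.5, so it lies inside.
All remaining points lie in this disk, and no smaller disk contains both endpoints, so this is the minimum enclosing circle.
r = √(86.5) ≈ 9.301.

9.301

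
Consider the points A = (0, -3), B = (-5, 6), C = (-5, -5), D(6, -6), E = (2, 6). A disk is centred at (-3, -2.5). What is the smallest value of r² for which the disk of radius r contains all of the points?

The required radius is the distance from (-3, -2.5) to the farthest point.
Squared distances: 9.25, 76.25, 10.25, 93.25, 97.25.
Maximum is 97.25, attained at E.

97.25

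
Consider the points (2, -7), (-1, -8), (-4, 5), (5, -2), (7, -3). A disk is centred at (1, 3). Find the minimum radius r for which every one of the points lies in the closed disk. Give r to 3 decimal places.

The required radius is the distance from (1, 3) to the farthest point.
Squared distances: 101, 125, 29, 41, 72.
Maximum is 125, attained at (-1, -8).
r = √125 ≈ 11.180.

11.180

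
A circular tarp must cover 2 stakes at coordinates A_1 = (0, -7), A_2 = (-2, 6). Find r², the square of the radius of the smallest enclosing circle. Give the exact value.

43.25

The smallest circle enclosing two points has them as diameter endpoints.
Centre = midpoint = (-1, -0.5); r² = |A_1A_2|²/4 = 173/4 = 43.25.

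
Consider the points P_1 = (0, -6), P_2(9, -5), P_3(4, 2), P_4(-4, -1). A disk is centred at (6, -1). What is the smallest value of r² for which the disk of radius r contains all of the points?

The required radius is the distance from (6, -1) to the farthest point.
Squared distances: 61, 25, 13, 100.
Maximum is 100, attained at P_4.

100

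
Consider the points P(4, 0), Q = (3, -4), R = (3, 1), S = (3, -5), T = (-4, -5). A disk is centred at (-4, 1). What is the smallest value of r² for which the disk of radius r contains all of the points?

The required radius is the distance from (-4, 1) to the farthest point.
Squared distances: 65, 74, 49, 85, 36.
Maximum is 85, attained at S.

85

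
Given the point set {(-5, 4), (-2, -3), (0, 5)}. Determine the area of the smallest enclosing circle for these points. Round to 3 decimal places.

55.774

Call the three points A, B, C in the order given.
Side lengths²: AB² = 58, AC² = 26, BC² = 68.
Since BC² = 68 < 58 + 26 = 84, the triangle is acute, so the smallest enclosing circle is the circumcircle.
Circumcentre = (-35/19, 23/19), r² = 6409/361.
Area = π·r² = π·6409/361 ≈ 55.774.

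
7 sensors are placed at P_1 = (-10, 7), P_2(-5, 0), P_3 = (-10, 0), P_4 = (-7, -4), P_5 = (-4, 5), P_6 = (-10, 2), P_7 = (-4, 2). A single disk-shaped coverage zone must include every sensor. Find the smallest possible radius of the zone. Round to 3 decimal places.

The farthest pair is P_1–P_4 with squared distance 130. The circle on this segment as diameter has centre (-8.5, 1.5) and r² = 130/4 = 32.5.
Check P_2: distance² to centre = 14.5 ≤ 32.5, so it lies inside.
All remaining points lie in this disk, and no smaller disk contains both endpoints, so this is the minimum enclosing circle.
r = √(32.5) ≈ 5.701.

5.701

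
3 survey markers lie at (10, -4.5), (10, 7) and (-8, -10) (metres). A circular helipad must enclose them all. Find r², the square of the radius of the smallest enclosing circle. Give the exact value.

153.25

Call the three points A, B, C in the order given.
Side lengths²: AB² = 132.25, AC² = 354.25, BC² = 613.
Since BC² = 613 ≥ 354.25 + 132.25 = 486.5, the angle opposite BC is not acute, so the smallest enclosing circle has BC as diameter.
Centre = midpoint of BC = (1, -1.5), r² = 613/4 = 153.25.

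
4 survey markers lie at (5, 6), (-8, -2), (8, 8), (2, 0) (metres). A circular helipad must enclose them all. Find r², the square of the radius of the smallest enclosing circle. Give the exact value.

89

A smallest enclosing disk is always determined by at most three of the input points on its boundary.
The farthest pair is (-8, -2)–(8, 8) with squared distance 356. The circle on this segment as diameter has centre (0, 3) and r² = 356/4 = 89.
Check (5, 6): distance² to centre = 34 ≤ 89, so it lies inside.
All remaining points lie in this disk, and no smaller disk contains both endpoints, so this is the minimum enclosing circle.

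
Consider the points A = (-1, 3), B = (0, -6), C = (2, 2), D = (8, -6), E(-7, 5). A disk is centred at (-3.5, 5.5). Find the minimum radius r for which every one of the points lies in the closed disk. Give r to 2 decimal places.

The required radius is the distance from (-3.5, 5.5) to the farthest point.
Squared distances: 12.5, 144.5, 42.5, 264.5, 12.5.
Maximum is 264.5, attained at D.
r = √(264.5) ≈ 16.26.

16.26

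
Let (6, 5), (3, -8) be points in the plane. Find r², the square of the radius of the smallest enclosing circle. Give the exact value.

The smallest circle enclosing two points has them as diameter endpoints.
Centre = midpoint = (4.5, -1.5); r² = |(6, 5)−(3, -8)|²/4 = 178/4 = 44.5.

44.5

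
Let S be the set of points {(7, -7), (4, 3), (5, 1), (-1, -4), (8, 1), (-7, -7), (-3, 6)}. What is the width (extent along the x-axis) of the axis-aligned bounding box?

15

max x = 8, min x = -7, so width = 15.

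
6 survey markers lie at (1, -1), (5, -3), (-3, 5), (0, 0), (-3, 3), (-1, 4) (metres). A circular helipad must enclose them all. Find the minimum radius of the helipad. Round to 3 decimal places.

A smallest enclosing disk is always determined by at most three of the input points on its boundary.
The farthest pair is (5, -3)–(-3, 5) with squared distance 128. The circle on this segment as diameter has centre (1, 1) and r² = 128/4 = 32.
Check (1, -1): distance² to centre = 4 ≤ 32, so it lies inside.
All remaining points lie in this disk, and no smaller disk contains both endpoints, so this is the minimum enclosing circle.
r = √32 ≈ 5.657.

5.657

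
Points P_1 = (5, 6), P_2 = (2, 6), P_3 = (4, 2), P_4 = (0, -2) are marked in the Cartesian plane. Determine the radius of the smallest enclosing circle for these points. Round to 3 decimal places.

The minimum enclosing circle of a finite set is fixed by two of the points (as a diameter) or three (as a circumcircle).
The farthest pair is P_1–P_4 with squared distance 89. The circle on this segment as diameter has centre (2.5, 2) and r² = 89/4 = 22.25.
Check P_2: distance² to centre = 16.25 ≤ 22.25, so it lies inside.
All remaining points lie in this disk, and no smaller disk contains both endpoints, so this is the minimum enclosing circle.
r = √(22.25) ≈ 4.717.

4.717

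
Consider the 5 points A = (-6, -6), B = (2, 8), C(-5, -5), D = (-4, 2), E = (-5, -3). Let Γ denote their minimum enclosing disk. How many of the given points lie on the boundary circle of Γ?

By Welzl's lemma the MEC is supported by two points (diametrically opposite) or three points (on a circumcircle).
The farthest pair is A–B with squared distance 260. The circle on this segment as diameter has centre (-2, 1) and r² = 260/4 = 65.
Check C: distance² to centre = 45 ≤ 65, so it lies inside.
All remaining points lie in this disk, and no smaller disk contains both endpoints, so this is the minimum enclosing circle.
The points at distance exactly r from the centre are A, B — 2 points.

2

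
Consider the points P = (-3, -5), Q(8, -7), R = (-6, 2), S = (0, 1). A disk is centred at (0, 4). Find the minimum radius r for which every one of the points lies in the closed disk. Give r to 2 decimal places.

13.60

The required radius is the distance from (0, 4) to the farthest point.
Squared distances: 90, 185, 40, 9.
Maximum is 185, attained at Q.
r = √185 ≈ 13.60.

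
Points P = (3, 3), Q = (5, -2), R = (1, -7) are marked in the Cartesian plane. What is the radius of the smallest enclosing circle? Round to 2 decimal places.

5.10

Side lengths²: PQ² = 29, PR² = 104, QR² = 41.
Since PR² = 104 ≥ 41 + 29 = 70, the angle opposite PR is not acute, so the smallest enclosing circle has PR as diameter.
Centre = midpoint of PR = (2, -2), r² = 104/4 = 26.
r = √26 ≈ 5.10.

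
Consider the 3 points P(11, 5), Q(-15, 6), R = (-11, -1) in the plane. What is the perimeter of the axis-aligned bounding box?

Width = max x − min x = 11 − (-15) = 26.
Height = max y − min y = 6 − (-1) = 7.
Perimeter = 2(26 + 7) = 66.

66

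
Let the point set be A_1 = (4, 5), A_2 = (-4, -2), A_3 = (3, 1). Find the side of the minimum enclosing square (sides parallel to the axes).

8

The bounding box has width 8 and height 7.
An axis-aligned square enclosing the set must have side ≥ max(width, height).
So the minimum side is max(8, 7) = 8.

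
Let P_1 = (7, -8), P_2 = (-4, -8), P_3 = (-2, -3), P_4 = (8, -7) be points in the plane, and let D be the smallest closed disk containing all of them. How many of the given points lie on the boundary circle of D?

3

A smallest enclosing disk is always determined by at most three of the input points on its boundary.
The farthest pair is P_2–P_4 with squared distance 145. The circle on this segment as diameter has centre (2, -7.5) and r² = 145/4 = 36.25.
Check P_1: distance² to centre = 25.25 ≤ 36.25, so it lies inside.
All remaining points lie in this disk, and no smaller disk contains both endpoints, so this is the minimum enclosing circle.
The points at distance exactly r from the centre are P_2, P_3, P_4 — 3 points.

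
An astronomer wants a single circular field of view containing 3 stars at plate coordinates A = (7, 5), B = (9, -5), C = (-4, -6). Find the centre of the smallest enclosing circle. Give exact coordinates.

(13/6, -7/6)

Side lengths²: AB² = 104, AC² = 242, BC² = 170.
Since AC² = 242 < 170 + 104 = 274, the triangle is acute, so the smallest enclosing circle is the circumcircle.
Circumcentre = (13/6, -7/6), r² = 1105/18.
Centre = (13/6, -7/6).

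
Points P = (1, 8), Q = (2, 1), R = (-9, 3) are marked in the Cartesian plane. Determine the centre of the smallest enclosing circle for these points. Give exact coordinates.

Side lengths²: PQ² = 50, PR² = 125, QR² = 125.
Since QR² = 125 < 125 + 50 = 175, the triangle is acute, so the smallest enclosing circle is the circumcircle.
Circumcentre = (-19/6, 23/6), r² = 625/18.
Centre = (-19/6, 23/6).

(-19/6, 23/6)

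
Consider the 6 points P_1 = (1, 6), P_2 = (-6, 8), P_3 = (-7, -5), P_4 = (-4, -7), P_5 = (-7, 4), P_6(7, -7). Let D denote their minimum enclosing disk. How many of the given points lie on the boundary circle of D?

The farthest pair is P_2–P_6 with squared distance 394. The circle on this segment as diameter has centre (0.5, 0.5) and r² = 394/4 = 98.5.
Check P_1: distance² to centre = 30.5 ≤ 98.5, so it lies inside.
All remaining points lie in this disk, and no smaller disk contains both endpoints, so this is the minimum enclosing circle.
The points at distance exactly r from the centre are P_2, P_6 — 2 points.

2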